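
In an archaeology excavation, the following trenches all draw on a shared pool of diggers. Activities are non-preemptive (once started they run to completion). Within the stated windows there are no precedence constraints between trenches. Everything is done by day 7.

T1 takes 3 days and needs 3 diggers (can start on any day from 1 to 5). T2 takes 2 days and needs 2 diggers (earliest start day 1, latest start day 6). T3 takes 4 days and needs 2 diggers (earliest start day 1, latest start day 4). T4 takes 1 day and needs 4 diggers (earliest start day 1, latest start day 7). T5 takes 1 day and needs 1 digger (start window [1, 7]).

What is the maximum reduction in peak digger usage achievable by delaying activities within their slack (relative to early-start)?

Early-start peak: d1:12  d2:7  d3:5  d4:2  d5:0  d6:0  d7:0 ⇒ 12.
Leveled (T1@1, T2@1, T3@3, T4@7, T5@4): d1:5  d2:5  d3:5  d4:3  d5:2  d6:2  d7:4 ⇒ 5.
Reduction 12 − 5 = 7.

7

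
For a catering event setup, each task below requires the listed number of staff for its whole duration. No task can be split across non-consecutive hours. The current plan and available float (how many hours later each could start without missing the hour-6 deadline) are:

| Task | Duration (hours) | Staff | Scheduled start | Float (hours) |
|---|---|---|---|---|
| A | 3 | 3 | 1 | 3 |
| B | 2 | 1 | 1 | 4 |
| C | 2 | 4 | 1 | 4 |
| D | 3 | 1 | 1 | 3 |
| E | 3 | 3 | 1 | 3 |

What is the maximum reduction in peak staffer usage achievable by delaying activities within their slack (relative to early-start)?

6

Early-start peak: h1:12  h2:12  h3:7  h4:0  h5:0  h6:0 ⇒ 12.
Leveled (A@1, B@4, C@4, D@4, E@1): h1:6  h2:6  h3:6  h4:6  h5:6  h6:1 ⇒ 6.
Reduction 12 − 6 = 6.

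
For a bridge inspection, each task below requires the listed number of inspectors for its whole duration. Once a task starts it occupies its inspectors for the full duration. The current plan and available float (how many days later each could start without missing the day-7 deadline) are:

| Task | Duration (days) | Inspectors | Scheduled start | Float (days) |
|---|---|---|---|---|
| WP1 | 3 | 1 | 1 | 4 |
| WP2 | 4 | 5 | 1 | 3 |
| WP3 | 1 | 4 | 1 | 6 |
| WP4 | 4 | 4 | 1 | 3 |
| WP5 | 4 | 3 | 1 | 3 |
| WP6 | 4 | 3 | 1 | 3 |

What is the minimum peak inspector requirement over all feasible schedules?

15

Early-start (WP1@1, WP2@1, WP3@1, WP4@1, WP5@1, WP6@1) gives peak 20: d1:20  d2:16  d3:16  d4:15  d5:0  d6:0  d7:0.
Shift WP5→2, WP6→4.
Schedule WP1@1, WP2@1, WP3@1, WP4@1, WP5@2, WP6@4: d1:14  d2:13  d3:13  d4:15  d5:6  d6:3  d7:3 — peak 15.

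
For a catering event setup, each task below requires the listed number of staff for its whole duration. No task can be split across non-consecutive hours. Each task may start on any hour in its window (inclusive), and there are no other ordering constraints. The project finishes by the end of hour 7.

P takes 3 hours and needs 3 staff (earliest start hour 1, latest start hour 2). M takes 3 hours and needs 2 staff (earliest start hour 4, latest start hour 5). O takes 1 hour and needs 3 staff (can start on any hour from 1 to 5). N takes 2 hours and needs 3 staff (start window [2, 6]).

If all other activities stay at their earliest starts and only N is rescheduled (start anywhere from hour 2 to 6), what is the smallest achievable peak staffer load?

6

N@2: h1:6  h2:6  h3:6  h4:2  h5:2  h6:2  h7:0 → peak 6
N@3: h1:6  h2:3  h3:6  h4:5  h5:2  h6:2  h7:0 → peak 6
N@4: h1:6  h2:3  h3:3  h4:5  h5:5  h6:2  h7:0 → peak 6
N@5: h1:6  h2:3  h3:3  h4:2  h5:5  h6:5  h7:0 → peak 6
N@6: h1:6  h2:3  h3:3  h4:2  h5:2  h6:5  h7:3 → peak 6
Best is N@2, peak 6.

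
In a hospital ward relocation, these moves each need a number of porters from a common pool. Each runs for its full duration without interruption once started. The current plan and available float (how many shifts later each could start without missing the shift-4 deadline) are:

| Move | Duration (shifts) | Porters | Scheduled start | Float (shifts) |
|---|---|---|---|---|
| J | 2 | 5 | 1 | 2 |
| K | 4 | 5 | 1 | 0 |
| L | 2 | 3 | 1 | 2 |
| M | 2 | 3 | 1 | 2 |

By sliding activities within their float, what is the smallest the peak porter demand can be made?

Early-start (J@1, K@1, L@1, M@1) gives peak 16: s1:16  s2:16  s3:5  s4:5.
Shift L→3, M→3.
Schedule J@1, K@1, L@3, M@3: s1:10  s2:10  s3:11  s4:11 — peak 11.
Total porter-shifts = 42 over 4 shifts ⇒ peak ≥ ⌈42/4⌉ = 11, so 11 is optimal.

11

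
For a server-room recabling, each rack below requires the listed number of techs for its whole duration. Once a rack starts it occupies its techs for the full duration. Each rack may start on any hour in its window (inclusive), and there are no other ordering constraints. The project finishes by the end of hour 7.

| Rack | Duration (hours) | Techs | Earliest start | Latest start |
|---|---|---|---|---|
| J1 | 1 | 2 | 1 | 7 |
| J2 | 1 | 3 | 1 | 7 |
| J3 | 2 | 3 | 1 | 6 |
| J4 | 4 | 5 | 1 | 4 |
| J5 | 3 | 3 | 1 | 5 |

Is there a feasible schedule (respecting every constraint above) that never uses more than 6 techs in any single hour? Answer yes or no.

no

The minimum achievable peak is 7; 6 < 7, so no feasible schedule stays within the cap.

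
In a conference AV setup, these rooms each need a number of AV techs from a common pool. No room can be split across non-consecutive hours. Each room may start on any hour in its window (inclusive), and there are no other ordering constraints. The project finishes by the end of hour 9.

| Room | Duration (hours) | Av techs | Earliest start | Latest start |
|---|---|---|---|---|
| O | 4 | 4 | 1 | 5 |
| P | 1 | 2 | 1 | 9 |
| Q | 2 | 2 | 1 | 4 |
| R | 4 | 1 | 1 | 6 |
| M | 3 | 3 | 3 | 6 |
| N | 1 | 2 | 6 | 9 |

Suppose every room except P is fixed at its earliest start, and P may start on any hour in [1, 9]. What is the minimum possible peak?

P@1: h1:9  h2:7  h3:8  h4:8  h5:3  h6:2  h7:0  h8:0  h9:0 → peak 9
P@2: h1:7  h2:9  h3:8  h4:8  h5:3  h6:2  h7:0  h8:0  h9:0 → peak 9
P@3: h1:7  h2:7  h3:10  h4:8  h5:3  h6:2  h7:0  h8:0  h9:0 → peak 10
P@4: h1:7  h2:7  h3:8  h4:10  h5:3  h6:2  h7:0  h8:0  h9:0 → peak 10
P@5: h1:7  h2:7  h3:8  h4:8  h5:5  h6:2  h7:0  h8:0  h9:0 → peak 8
P@6: h1:7  h2:7  h3:8  h4:8  h5:3  h6:4  h7:0  h8:0  h9:0 → peak 8
P@7: h1:7  h2:7  h3:8  h4:8  h5:3  h6:2  h7:2  h8:0  h9:0 → peak 8
P@8: h1:7  h2:7  h3:8  h4:8  h5:3  h6:2  h7:0  h8:2  h9:0 → peak 8
P@9: h1:7  h2:7  h3:8  h4:8  h5:3  h6:2  h7:0  h8:0  h9:2 → peak 8
Best is P@5, peak 8.

8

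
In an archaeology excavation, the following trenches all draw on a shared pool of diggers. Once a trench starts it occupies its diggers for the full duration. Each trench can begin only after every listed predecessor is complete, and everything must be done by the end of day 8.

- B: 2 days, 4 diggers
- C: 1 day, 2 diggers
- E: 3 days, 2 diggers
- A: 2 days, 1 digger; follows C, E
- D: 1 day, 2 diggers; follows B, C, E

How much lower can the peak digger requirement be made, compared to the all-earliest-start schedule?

Early-start peak: d1:8  d2:6  d3:2  d4:3  d5:1  d6:0  d7:0  d8:0 ⇒ 8.
Leveled (B@1, C@3, E@3, A@6, D@6): d1:4  d2:4  d3:4  d4:2  d5:2  d6:3  d7:1  d8:0 ⇒ 4.
Reduction 8 − 4 = 4.

4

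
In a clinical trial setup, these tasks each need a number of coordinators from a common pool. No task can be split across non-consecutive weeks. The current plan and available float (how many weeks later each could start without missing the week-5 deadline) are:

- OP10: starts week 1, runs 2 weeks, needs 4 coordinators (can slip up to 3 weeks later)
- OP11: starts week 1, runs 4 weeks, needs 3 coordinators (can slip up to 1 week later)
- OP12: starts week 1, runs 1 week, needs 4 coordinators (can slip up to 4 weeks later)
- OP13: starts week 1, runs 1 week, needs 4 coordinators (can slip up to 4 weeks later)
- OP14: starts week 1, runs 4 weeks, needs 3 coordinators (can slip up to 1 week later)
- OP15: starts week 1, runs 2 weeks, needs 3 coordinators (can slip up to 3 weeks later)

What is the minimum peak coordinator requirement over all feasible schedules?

Early-start (OP10@1, OP11@1, OP12@1, OP13@1, OP14@1, OP15@1) gives peak 21: w1:21  w2:13  w3:6  w4:6  w5:0.
Shift OP12→3, OP13→5, OP15→4.
Schedule OP10@1, OP11@1, OP12@3, OP13@5, OP14@1, OP15@4: w1:10  w2:10  w3:10  w4:9  w5:7 — peak 10.
Total coordinator-weeks = 46 over 5 weeks ⇒ peak ≥ ⌈46/5⌉ = 10, so 10 is optimal.

10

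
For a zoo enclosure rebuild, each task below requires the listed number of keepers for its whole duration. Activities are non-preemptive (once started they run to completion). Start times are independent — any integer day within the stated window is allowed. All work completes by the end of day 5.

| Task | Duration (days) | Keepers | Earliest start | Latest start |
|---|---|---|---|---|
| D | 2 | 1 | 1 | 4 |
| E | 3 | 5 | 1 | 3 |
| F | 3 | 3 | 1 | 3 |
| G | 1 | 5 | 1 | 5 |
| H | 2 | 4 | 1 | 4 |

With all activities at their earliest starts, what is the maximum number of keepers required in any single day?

18

Early-start schedule: D@1, E@1, F@1, G@1, H@1.
Load per day: day 1: 18, day 2: 13, day 3: 8, day 4: 0, day 5: 0.
Peak is 18.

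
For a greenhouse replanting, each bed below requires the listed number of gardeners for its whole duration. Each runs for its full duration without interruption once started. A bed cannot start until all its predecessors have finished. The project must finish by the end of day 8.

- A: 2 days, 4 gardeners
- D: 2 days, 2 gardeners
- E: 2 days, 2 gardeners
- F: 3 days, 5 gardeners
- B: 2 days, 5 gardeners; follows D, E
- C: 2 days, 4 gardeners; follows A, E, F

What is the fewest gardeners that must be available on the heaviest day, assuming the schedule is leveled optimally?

9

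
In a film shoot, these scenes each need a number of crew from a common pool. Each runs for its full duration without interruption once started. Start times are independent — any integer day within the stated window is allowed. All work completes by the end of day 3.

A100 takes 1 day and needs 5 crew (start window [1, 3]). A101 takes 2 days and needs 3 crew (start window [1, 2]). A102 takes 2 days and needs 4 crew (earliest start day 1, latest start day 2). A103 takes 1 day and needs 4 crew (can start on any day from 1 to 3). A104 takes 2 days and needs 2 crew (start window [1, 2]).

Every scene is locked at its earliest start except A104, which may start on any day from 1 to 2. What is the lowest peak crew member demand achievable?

16

A104@1: d1:18  d2:9  d3:0 → peak 18
A104@2: d1:16  d2:9  d3:2 → peak 16
Best is A104@2, peak 16.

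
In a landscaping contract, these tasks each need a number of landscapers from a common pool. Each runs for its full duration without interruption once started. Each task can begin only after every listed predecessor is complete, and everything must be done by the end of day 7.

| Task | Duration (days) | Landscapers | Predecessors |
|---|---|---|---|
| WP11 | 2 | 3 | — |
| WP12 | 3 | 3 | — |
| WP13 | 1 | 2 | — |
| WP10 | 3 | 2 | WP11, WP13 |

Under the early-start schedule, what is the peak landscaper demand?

8

Early-start schedule: WP11@1, WP12@1, WP13@1, WP10@3.
Load per day: day 1: 8, day 2: 6, day 3: 5, day 4: 2, day 5: 2, day 6: 0, day 7: 0.
Peak is 8.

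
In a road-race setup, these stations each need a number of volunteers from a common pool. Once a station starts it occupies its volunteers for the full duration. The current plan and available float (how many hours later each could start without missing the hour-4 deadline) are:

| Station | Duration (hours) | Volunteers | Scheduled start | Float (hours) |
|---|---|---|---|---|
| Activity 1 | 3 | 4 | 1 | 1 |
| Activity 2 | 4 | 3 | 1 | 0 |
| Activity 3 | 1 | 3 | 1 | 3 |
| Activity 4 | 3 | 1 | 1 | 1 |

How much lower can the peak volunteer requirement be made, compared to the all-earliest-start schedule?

Early-start peak: h1:11  h2:8  h3:8  h4:3 ⇒ 11.
Leveled (Activity 1@1, Activity 2@1, Activity 3@4, Activity 4@1): h1:8  h2:8  h3:8  h4:6 ⇒ 8.
Reduction 11 − 8 = 3.

3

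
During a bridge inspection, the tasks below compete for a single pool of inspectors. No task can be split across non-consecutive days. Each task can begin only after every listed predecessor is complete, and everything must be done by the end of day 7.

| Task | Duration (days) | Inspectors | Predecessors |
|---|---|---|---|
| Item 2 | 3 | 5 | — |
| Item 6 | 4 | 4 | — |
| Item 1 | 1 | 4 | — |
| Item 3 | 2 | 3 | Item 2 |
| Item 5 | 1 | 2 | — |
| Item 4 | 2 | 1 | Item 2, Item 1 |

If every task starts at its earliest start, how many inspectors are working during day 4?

8

At early start, day 4 has: Item 6, Item 3, Item 4.
Demand: 4 + 3 + 1 = 8.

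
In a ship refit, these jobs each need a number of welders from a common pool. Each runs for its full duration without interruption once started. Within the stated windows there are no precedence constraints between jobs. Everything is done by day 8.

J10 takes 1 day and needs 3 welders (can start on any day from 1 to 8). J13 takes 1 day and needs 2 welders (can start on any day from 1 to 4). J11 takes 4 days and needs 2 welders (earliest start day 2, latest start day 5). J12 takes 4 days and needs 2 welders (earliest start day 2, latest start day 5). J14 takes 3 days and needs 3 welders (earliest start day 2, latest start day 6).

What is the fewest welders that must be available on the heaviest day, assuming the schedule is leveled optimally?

Early-start (J10@1, J13@1, J11@2, J12@2, J14@2) gives peak 7: d1:5  d2:7  d3:7  d4:7  d5:4  d6:0  d7:0  d8:0.
Shift J14→6.
Schedule J10@1, J13@1, J11@2, J12@2, J14@6: d1:5  d2:4  d3:4  d4:4  d5:4  d6:3  d7:3  d8:3 — peak 5.

5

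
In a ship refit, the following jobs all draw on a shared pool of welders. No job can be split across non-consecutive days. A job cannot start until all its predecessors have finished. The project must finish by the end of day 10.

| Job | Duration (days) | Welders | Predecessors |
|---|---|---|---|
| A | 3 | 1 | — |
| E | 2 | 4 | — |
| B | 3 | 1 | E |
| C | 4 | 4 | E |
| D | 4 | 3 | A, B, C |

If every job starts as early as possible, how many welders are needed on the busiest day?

Early-start schedule: A@1, E@1, B@3, C@3, D@7.
Load per day: day 1: 5, day 2: 5, day 3: 6, day 4: 5, day 5: 5, day 6: 4, day 7: 3, day 8: 3, day 9: 3, day 10: 3.
Peak is 6.

6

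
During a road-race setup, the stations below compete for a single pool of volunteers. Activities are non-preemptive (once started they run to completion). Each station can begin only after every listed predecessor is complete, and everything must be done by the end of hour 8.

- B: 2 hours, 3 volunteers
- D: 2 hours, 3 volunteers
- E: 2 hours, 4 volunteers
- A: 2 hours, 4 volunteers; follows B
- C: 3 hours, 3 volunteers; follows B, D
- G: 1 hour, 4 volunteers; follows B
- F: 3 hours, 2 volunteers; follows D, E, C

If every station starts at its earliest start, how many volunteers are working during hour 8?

At early start, hour 8 has: F.
Demand: 2 = 2.

2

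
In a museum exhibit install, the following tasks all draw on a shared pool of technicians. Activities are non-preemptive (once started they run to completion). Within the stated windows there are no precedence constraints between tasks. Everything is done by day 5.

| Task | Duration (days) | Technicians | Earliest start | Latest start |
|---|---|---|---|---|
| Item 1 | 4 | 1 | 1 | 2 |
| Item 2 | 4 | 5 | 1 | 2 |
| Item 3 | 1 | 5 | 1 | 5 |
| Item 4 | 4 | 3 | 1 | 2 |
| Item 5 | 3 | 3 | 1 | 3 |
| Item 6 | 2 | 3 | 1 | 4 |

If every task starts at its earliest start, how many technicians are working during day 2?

15

At early start, day 2 has: Item 1, Item 2, Item 4, Item 5, Item 6.
Demand: 1 + 5 + 3 + 3 + 3 = 15.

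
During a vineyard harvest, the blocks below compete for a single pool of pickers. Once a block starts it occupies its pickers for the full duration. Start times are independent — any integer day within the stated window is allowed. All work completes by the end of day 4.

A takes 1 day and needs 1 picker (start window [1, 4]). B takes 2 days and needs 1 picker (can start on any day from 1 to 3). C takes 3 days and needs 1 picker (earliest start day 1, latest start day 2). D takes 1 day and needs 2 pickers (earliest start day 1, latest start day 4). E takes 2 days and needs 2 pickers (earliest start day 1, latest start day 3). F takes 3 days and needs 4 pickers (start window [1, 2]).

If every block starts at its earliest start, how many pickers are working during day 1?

11

At early start, day 1 has: A, B, C, D, E, F.
Demand: 1 + 1 + 1 + 2 + 2 + 4 = 11.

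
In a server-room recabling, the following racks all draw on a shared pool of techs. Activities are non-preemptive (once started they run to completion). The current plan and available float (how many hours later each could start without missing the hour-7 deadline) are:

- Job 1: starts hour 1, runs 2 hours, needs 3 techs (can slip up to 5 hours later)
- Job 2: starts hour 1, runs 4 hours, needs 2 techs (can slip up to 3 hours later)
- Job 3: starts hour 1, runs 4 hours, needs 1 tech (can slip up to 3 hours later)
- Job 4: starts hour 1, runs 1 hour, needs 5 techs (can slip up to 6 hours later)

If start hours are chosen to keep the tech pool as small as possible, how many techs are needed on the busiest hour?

5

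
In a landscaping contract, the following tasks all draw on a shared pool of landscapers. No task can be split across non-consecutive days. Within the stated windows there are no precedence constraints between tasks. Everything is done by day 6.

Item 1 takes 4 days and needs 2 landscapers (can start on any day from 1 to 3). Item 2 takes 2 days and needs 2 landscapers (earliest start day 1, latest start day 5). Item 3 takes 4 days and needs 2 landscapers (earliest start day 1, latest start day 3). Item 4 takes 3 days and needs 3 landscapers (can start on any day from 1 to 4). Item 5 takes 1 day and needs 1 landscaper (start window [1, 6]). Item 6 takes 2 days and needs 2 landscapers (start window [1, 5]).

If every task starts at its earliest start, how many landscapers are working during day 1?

At early start, day 1 has: Item 1, Item 2, Item 3, Item 4, Item 5, Item 6.
Demand: 2 + 2 + 2 + 3 + 1 + 2 = 12.

12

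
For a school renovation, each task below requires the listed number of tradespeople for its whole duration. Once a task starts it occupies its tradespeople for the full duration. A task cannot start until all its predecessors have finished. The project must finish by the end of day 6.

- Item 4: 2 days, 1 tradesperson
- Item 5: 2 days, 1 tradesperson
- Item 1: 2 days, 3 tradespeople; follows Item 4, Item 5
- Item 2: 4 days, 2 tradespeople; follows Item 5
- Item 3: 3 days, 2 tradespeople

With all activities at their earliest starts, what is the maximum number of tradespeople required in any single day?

7

Early-start schedule: Item 4@1, Item 5@1, Item 1@3, Item 2@3, Item 3@1.
Load per day: day 1: 4, day 2: 4, day 3: 7, day 4: 5, day 5: 2, day 6: 2.
Peak is 7.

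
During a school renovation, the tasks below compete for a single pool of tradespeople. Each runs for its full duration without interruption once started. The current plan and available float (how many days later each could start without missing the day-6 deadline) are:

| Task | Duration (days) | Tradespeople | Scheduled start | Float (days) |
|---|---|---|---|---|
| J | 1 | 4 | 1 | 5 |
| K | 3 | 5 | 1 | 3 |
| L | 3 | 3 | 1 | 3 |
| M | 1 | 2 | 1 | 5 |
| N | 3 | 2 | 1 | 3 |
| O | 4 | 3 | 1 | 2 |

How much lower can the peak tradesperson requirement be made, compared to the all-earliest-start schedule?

10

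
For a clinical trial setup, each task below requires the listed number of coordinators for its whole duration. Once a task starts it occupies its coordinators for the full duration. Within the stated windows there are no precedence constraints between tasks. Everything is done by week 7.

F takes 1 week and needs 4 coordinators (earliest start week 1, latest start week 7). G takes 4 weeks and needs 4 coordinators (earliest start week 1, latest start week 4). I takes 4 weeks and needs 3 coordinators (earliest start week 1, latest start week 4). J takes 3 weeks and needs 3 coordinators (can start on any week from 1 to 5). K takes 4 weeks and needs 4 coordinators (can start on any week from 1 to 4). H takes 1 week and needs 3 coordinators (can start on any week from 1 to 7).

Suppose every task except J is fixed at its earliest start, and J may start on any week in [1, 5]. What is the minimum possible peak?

18

J@1: w1:21  w2:14  w3:14  w4:11  w5:0  w6:0  w7:0 → peak 21
J@2: w1:18  w2:14  w3:14  w4:14  w5:0  w6:0  w7:0 → peak 18
J@3: w1:18  w2:11  w3:14  w4:14  w5:3  w6:0  w7:0 → peak 18
J@4: w1:18  w2:11  w3:11  w4:14  w5:3  w6:3  w7:0 → peak 18
J@5: w1:18  w2:11  w3:11  w4:11  w5:3  w6:3  w7:3 → peak 18
Best is J@2, peak 18.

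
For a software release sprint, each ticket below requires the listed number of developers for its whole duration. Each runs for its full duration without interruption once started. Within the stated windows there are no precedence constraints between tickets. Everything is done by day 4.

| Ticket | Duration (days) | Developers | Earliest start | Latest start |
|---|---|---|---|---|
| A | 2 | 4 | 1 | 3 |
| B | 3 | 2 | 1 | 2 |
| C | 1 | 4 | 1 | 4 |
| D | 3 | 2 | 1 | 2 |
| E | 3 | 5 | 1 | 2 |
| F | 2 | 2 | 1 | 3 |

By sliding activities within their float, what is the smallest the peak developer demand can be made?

Early-start (A@1, B@1, C@1, D@1, E@1, F@1) gives peak 19: d1:19  d2:15  d3:9  d4:0.
Shift E→2, F→3.
Schedule A@1, B@1, C@1, D@1, E@2, F@3: d1:12  d2:13  d3:11  d4:7 — peak 13.

13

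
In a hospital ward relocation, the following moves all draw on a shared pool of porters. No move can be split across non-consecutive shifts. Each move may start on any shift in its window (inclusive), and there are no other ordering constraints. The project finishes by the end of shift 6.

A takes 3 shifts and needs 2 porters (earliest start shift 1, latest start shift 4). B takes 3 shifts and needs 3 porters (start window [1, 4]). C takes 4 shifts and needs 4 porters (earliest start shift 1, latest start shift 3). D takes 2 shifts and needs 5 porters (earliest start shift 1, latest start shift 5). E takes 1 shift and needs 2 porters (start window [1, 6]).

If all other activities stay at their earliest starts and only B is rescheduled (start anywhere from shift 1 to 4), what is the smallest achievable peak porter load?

13

B@1: s1:16  s2:14  s3:9  s4:4  s5:0  s6:0 → peak 16
B@2: s1:13  s2:14  s3:9  s4:7  s5:0  s6:0 → peak 14
B@3: s1:13  s2:11  s3:9  s4:7  s5:3  s6:0 → peak 13
B@4: s1:13  s2:11  s3:6  s4:7  s5:3  s6:3 → peak 13
Best is B@3, peak 13.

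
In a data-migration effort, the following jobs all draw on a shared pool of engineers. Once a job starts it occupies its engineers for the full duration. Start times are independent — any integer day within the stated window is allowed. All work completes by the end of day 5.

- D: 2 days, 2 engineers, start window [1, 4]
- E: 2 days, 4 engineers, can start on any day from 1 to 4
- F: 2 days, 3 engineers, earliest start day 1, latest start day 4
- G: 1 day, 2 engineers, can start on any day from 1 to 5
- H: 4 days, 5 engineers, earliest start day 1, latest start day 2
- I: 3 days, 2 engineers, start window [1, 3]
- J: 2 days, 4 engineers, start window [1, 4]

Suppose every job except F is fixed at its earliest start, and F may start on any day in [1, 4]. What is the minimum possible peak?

19

F@1: d1:22  d2:20  d3:7  d4:5  d5:0 → peak 22
F@2: d1:19  d2:20  d3:10  d4:5  d5:0 → peak 20
F@3: d1:19  d2:17  d3:10  d4:8  d5:0 → peak 19
F@4: d1:19  d2:17  d3:7  d4:8  d5:3 → peak 19
Best is F@3, peak 19.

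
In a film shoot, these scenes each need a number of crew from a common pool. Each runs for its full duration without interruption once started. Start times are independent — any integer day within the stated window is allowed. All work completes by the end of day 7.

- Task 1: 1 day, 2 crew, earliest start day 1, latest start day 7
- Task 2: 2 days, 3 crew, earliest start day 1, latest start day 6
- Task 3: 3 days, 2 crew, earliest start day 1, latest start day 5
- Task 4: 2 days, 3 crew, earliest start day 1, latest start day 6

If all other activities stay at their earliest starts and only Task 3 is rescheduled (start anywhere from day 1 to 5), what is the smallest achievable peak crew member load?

8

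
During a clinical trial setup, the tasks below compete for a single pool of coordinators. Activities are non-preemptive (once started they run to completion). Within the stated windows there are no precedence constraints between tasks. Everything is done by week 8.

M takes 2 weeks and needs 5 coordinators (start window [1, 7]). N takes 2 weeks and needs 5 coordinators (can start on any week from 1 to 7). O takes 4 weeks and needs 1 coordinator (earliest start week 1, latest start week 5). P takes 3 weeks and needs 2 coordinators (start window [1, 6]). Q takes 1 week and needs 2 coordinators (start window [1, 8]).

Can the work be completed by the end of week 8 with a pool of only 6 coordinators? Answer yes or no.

yes

Schedule M@1, N@3, O@5, P@5, Q@5: w1:5  w2:5  w3:5  w4:5  w5:5  w6:3  w7:3  w8:1 — peak 5 ≤ 6.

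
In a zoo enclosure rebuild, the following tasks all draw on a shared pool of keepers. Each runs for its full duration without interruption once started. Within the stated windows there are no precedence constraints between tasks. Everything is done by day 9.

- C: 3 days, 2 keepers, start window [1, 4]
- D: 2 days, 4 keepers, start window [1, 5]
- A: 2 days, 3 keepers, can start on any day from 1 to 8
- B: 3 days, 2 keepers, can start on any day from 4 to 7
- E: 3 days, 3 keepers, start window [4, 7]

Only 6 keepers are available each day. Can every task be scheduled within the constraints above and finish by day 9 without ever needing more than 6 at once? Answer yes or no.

Schedule C@1, D@4, A@1, B@6, E@6: d1:5  d2:5  d3:2  d4:4  d5:4  d6:5  d7:5  d8:5  d9:0 — peak 5 ≤ 6.

yes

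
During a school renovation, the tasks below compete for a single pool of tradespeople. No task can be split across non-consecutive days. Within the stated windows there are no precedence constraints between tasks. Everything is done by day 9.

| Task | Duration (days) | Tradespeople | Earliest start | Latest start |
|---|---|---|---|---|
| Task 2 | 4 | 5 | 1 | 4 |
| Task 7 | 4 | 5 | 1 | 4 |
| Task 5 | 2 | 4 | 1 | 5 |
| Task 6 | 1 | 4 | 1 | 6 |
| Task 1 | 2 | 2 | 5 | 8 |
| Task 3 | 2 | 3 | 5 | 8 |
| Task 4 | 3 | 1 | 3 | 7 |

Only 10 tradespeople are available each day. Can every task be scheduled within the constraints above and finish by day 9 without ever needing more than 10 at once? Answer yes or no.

Schedule Task 2@1, Task 7@1, Task 5@5, Task 6@5, Task 1@5, Task 3@6, Task 4@6: d1:10  d2:10  d3:10  d4:10  d5:10  d6:10  d7:4  d8:1  d9:0 — peak 10 ≤ 10.

yes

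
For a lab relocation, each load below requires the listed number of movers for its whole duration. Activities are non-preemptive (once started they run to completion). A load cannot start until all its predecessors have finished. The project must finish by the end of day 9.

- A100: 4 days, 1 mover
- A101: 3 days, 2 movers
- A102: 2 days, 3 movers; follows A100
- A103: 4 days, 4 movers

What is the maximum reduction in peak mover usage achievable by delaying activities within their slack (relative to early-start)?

Early-start peak: d1:7  d2:7  d3:7  d4:5  d5:3  d6:3  d7:0  d8:0  d9:0 ⇒ 7.
Leveled (A100@1, A101@1, A102@8, A103@4): d1:3  d2:3  d3:3  d4:5  d5:4  d6:4  d7:4  d8:3  d9:3 ⇒ 5.
Reduction 7 − 5 = 2.

2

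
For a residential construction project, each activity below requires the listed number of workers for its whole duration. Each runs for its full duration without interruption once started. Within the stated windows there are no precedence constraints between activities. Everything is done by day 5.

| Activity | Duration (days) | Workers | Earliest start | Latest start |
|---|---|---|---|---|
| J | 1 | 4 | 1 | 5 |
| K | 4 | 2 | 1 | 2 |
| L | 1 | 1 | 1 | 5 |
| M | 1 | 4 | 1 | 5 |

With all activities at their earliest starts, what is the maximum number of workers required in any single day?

Early-start schedule: J@1, K@1, L@1, M@1.
Load per day: day 1: 11, day 2: 2, day 3: 2, day 4: 2, day 5: 0.
Peak is 11.

11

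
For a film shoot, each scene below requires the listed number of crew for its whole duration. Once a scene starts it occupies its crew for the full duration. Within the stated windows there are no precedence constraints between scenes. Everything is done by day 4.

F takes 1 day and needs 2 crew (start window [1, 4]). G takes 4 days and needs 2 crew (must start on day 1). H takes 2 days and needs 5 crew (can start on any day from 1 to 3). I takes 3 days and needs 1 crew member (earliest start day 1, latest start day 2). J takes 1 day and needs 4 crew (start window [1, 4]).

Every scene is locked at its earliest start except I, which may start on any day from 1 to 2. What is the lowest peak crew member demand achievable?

I@1: d1:14  d2:8  d3:3  d4:2 → peak 14
I@2: d1:13  d2:8  d3:3  d4:3 → peak 13
Best is I@2, peak 13.

13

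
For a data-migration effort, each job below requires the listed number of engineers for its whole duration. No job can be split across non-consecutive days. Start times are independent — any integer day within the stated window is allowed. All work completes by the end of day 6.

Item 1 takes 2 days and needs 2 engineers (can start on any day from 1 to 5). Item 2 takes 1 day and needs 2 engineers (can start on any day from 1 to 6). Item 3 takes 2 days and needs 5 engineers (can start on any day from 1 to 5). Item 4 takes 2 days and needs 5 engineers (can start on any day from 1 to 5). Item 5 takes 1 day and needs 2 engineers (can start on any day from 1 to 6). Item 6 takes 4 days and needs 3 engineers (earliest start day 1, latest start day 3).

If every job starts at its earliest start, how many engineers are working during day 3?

At early start, day 3 has: Item 6.
Demand: 3 = 3.

3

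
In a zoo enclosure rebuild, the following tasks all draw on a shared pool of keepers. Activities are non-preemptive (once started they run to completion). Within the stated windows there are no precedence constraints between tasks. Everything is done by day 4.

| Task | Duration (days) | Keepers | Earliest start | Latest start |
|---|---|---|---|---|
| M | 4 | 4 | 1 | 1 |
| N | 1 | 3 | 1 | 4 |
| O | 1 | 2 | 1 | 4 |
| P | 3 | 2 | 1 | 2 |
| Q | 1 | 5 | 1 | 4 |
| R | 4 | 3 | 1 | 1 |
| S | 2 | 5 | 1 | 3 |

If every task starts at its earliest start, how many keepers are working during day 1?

At early start, day 1 has: M, N, O, P, Q, R, S.
Demand: 4 + 3 + 2 + 2 + 5 + 3 + 5 = 24.

24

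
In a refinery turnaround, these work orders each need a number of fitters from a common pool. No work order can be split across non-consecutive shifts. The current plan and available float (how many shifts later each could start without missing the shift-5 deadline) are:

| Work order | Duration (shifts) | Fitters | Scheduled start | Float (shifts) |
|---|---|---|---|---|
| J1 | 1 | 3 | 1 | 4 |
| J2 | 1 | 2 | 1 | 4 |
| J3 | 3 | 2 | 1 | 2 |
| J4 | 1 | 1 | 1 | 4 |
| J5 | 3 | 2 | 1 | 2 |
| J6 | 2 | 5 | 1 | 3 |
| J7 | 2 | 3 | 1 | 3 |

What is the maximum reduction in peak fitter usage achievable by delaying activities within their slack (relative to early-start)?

Early-start peak: s1:18  s2:12  s3:4  s4:0  s5:0 ⇒ 18.
Leveled (J1@1, J2@1, J3@1, J4@2, J5@3, J6@4, J7@2): s1:7  s2:6  s3:7  s4:7  s5:7 ⇒ 7.
Reduction 18 − 7 = 11.

11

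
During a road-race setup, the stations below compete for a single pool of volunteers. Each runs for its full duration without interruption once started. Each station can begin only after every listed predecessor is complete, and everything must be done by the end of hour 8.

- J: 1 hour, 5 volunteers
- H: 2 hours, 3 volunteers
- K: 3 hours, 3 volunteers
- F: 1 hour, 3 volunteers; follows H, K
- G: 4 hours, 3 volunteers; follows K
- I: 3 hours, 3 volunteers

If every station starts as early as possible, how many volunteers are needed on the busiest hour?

Early-start schedule: J@1, H@1, K@1, F@4, G@4, I@1.
Load per hour: hour 1: 14, hour 2: 9, hour 3: 6, hour 4: 6, hour 5: 3, hour 6: 3, hour 7: 3, hour 8: 0.
Peak is 14.

14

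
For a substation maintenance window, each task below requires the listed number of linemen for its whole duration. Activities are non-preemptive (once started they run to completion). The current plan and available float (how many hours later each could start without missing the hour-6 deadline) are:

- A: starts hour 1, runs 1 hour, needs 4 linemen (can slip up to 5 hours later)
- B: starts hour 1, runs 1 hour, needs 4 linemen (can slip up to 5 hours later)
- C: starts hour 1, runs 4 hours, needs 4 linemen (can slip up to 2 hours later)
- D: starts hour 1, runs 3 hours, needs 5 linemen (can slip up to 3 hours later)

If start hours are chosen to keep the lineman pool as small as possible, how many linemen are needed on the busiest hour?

9

Early-start (A@1, B@1, C@1, D@1) gives peak 17: h1:17  h2:9  h3:9  h4:4  h5:0  h6:0.
Shift C→2, D→2.
Schedule A@1, B@1, C@2, D@2: h1:8  h2:9  h3:9  h4:9  h5:4  h6:0 — peak 9.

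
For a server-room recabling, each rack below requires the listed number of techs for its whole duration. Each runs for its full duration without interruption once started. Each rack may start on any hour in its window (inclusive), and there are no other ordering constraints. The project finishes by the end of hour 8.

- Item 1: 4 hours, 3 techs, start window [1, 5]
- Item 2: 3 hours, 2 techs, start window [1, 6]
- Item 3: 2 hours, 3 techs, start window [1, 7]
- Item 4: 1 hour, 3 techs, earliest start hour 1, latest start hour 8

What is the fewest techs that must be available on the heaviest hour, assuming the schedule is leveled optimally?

Early-start (Item 1@1, Item 2@1, Item 3@1, Item 4@1) gives peak 11: h1:11  h2:8  h3:5  h4:3  h5:0  h6:0  h7:0  h8:0.
Shift Item 3→5, Item 4→7.
Schedule Item 1@1, Item 2@1, Item 3@5, Item 4@7: h1:5  h2:5  h3:5  h4:3  h5:3  h6:3  h7:3  h8:0 — peak 5.

5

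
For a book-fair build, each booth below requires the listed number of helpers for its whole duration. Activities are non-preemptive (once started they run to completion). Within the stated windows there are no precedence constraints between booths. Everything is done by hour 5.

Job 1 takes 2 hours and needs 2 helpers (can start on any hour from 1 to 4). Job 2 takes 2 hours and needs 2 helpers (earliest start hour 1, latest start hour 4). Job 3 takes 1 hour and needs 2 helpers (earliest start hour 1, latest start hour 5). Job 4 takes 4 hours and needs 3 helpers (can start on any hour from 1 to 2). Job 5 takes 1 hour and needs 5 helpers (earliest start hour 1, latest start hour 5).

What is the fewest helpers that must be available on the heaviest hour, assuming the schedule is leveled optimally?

7

Early-start (Job 1@1, Job 2@1, Job 3@1, Job 4@1, Job 5@1) gives peak 14: h1:14  h2:7  h3:3  h4:3  h5:0.
Shift Job 3→3, Job 5→5.
Schedule Job 1@1, Job 2@1, Job 3@3, Job 4@1, Job 5@5: h1:7  h2:7  h3:5  h4:3  h5:5 — peak 7.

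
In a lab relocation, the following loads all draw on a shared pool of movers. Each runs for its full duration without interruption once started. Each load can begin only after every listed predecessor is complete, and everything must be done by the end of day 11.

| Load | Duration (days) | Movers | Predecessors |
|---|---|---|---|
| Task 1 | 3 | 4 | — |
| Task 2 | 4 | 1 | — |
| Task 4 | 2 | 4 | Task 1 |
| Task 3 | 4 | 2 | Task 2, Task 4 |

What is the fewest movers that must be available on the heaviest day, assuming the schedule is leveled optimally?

5

Schedule Task 1@1, Task 2@1, Task 4@4, Task 3@6: d1:5  d2:5  d3:5  d4:5  d5:4  d6:2  d7:2  d8:2  d9:2  d10:0  d11:0 — peak 5.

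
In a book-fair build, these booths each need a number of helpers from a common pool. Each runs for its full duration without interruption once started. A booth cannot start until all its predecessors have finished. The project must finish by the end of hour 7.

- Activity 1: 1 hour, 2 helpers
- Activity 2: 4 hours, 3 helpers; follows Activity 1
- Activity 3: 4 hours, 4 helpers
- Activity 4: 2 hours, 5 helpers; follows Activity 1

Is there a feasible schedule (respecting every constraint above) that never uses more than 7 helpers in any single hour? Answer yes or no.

Schedule Activity 1@1, Activity 2@2, Activity 3@1, Activity 4@6: h1:6  h2:7  h3:7  h4:7  h5:3  h6:5  h7:5 — peak 7 ≤ 7.

yes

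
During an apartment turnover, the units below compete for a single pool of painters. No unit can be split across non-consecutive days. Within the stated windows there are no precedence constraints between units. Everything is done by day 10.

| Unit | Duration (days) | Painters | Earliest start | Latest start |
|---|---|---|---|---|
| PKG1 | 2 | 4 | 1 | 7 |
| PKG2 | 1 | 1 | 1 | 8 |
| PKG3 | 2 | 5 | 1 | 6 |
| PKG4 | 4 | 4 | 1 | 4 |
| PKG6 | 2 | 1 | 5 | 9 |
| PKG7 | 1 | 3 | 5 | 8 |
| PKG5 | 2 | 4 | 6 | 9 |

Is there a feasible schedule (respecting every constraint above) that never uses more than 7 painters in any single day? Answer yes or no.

Schedule PKG1@7, PKG2@1, PKG3@1, PKG4@3, PKG6@5, PKG7@7, PKG5@9: d1:6  d2:5  d3:4  d4:4  d5:5  d6:5  d7:7  d8:4  d9:4  d10:4 — peak 7 ≤ 7.

yes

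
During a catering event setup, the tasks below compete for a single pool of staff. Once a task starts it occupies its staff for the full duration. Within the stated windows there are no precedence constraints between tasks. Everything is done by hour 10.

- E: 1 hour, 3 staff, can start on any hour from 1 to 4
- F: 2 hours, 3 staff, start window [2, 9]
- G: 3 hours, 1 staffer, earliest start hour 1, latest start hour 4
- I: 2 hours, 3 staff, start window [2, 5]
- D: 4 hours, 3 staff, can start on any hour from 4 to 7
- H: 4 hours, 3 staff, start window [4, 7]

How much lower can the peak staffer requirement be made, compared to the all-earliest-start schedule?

Early-start peak: h1:4  h2:7  h3:7  h4:6  h5:6  h6:6  h7:6  h8:0  h9:0  h10:0 ⇒ 7.
Leveled (E@1, F@2, G@1, I@4, D@4, H@6): h1:4  h2:4  h3:4  h4:6  h5:6  h6:6  h7:6  h8:3  h9:3  h10:0 ⇒ 6.
Reduction 7 − 6 = 1.

1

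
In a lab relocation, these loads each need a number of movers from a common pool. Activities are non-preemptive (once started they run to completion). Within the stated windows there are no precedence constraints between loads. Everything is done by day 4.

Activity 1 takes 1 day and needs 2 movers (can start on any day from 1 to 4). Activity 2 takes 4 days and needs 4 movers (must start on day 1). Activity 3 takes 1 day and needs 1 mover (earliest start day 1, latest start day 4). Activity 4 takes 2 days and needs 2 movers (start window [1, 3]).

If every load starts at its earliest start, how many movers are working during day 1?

At early start, day 1 has: Activity 1, Activity 2, Activity 3, Activity 4.
Demand: 2 + 4 + 1 + 2 = 9.

9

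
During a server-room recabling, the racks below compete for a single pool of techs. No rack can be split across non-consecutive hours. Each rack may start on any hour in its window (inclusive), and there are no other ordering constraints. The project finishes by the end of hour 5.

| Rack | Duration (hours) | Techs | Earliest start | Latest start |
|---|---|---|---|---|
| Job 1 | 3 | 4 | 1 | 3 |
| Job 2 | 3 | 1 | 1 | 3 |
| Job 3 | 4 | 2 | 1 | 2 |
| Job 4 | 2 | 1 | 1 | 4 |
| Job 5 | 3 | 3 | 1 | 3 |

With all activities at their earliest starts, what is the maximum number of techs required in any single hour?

Early-start schedule: Job 1@1, Job 2@1, Job 3@1, Job 4@1, Job 5@1.
Load per hour: hour 1: 11, hour 2: 11, hour 3: 10, hour 4: 2, hour 5: 0.
Peak is 11.

11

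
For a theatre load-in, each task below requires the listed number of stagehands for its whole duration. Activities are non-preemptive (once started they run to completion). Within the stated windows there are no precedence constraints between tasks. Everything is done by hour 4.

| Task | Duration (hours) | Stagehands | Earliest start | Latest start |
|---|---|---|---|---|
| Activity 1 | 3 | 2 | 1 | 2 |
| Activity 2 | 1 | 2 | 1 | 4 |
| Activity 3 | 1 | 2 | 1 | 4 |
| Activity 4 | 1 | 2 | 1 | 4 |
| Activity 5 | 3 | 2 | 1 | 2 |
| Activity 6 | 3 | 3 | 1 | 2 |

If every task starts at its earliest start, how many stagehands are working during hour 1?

13

At early start, hour 1 has: Activity 1, Activity 2, Activity 3, Activity 4, Activity 5, Activity 6.
Demand: 2 + 2 + 2 + 2 + 2 + 3 = 13.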